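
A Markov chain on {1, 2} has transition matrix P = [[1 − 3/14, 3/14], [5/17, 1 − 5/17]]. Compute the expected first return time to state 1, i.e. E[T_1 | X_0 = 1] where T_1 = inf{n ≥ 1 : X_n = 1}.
E[T_1 | X_0 = 1] = 1/π_1 = 121/70

For an irreducible recurrent Markov chain with stationary distribution π, E[T_i | X_0 = i] = 1/π_i (Kac's formula). Here π_1 = (5/17)/(3/14 + 5/17) = (5/17)/(121/238) = 70/121, so E[T_1 | X_0 = 1] = 1/π_1 = (3/14 + 5/17)/(5/17) = (121/238)/(5/17) = 121/70.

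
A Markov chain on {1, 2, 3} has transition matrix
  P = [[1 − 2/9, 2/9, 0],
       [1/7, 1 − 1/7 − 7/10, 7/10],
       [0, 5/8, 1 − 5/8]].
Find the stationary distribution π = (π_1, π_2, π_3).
π = (225/967, 350/967, 392/967)

This is a birth-death chain on three states, which satisfies detailed balance: π_1 · P_{12} = π_2 · P_{21} and π_2 · P_{23} = π_3 · P_{32}.
From π_1 · 2/9 = π_2 · 1/7: π_2/π_1 = (2/9)/(1/7) = 14/9.
From π_2 · 7/10 = π_3 · 5/8: π_3/π_2 = (7/10)/(5/8) = 28/25.
Take π_1 proportional to 1; then unnormalized π = (1, 14/9, 392/225). Normalize by dividing by the sum 967/225:
  π = (225/967, 350/967, 392/967).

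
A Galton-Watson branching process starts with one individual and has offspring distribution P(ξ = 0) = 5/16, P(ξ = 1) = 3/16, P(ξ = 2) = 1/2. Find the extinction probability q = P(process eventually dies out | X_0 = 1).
q = 5/8

The pgf is f(s) = 5/16 + 3/16·s + 1/2·s². The extinction probability q is the smallest fixed point of f in [0, 1]. Setting s = f(s):
  1/2·s² + (3/16 − 1)·s + 5/16 = 0
  1/2·s² − (5/16 + 1/2)·s + 5/16 = 0
which factors as (s − 1)·(1/2·s − 5/16) = 0, giving roots s = 1 and s = (5/16)/(1/2) = 5/8.
Mean offspring μ = 3/16 + 2·1/2 = 19/16 > 1 (supercritical), so q < 1. The extinction probability is the smaller root: q = (5/16)/(1/2) = 5/8.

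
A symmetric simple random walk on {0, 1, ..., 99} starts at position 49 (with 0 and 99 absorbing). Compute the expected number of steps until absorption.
E[τ | X_0 = 49] = 2450

Let v_k = E[τ | X_0 = k]. Boundary: v_0 = v_99 = 0. Recurrence: v_k = 1 + (v_{k-1} + v_{k+1})/2 for 1 ≤ k ≤ 98. The particular solution to v_k − (v_{k-1} + v_{k+1})/2 = 1 is v_k = −k^2. Adding homogeneous solution A + B k and matching boundaries gives v_k = k (99 − k). Substituting k = 49: v_49 = 49 · 50 = 2450.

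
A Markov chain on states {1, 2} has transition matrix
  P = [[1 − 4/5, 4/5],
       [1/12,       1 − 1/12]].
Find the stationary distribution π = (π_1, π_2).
π_1 = 5/53, π_2 = 48/53

Solve πP = π with π_1 + π_2 = 1. From πP = π: π_1 · (1 − 4/5) + π_2 · 1/12 = π_1 ⇒ π_2 · 1/12 = π_1 · 4/5 ⇒ π_2/π_1 = (4/5)/(1/12) = 48/5. Together with π_1 + π_2 = 1:
  π_1 = (1/12)/(4/5 + 1/12) = (1/12)/(53/60) = 5/53,
  π_2 = (4/5)/(4/5 + 1/12) = (4/5)/(53/60) = 48/53.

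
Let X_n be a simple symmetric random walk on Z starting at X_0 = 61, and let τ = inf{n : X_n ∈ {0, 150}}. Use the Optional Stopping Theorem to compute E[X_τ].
E[X_τ] = 61

X_n is a martingale and τ is a bounded-mean stopping time (indeed τ is finite a.s. with bounded expectation since the walk is in a bounded region). By the OST, E[X_τ] = E[X_0] = 61. Equivalently: E[X_τ] = 150 · P(hit 150 first) + 0 · P(hit 0 first) = 150 · (61/150) = 61.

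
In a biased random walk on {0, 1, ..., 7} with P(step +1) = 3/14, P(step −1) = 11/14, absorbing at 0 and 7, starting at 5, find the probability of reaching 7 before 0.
P(hit 7 before 0) = (1 − (11/3)^5) / (1 − (11/3)^7) = 180909/2435623

Let u_k denote P(reach 7 before 0 | start at k). Boundary: u_0 = 0, u_7 = 1. Recurrence: u_k = 3/14·u_{k+1} + 11/14·u_{k-1} for 1 ≤ k ≤ 6. Try u_k = A + B·r^k with r = q/p = (11/14)/(3/14) = 11/3. Substitution satisfies the recurrence; boundary conditions give:
  u_k = (1 − r^k) / (1 − r^N) = (1 − (11/3)^5) / (1 − (11/3)^7) = 180909/2435623.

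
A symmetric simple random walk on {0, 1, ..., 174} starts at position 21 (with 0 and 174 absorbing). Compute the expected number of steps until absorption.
E[τ | X_0 = 21] = 3213

Let v_k = E[τ | X_0 = k]. Boundary: v_0 = v_174 = 0. Recurrence: v_k = 1 + (v_{k-1} + v_{k+1})/2 for 1 ≤ k ≤ 173. The particular solution to v_k − (v_{k-1} + v_{k+1})/2 = 1 is v_k = −k^2. Adding homogeneous solution A + B k and matching boundaries gives v_k = k (174 − k). Substituting k = 21: v_21 = 21 · 153 = 3213.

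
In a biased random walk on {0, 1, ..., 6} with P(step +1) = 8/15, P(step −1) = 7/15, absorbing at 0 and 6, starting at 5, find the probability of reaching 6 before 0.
P(hit 6 before 0) = (1 − (7/8)^5) / (1 − (7/8)^6) = 127688/144495

Let u_k denote P(reach 6 before 0 | start at k). Boundary: u_0 = 0, u_6 = 1. Recurrence: u_k = 8/15·u_{k+1} + 7/15·u_{k-1} for 1 ≤ k ≤ 5. Try u_k = A + B·r^k with r = q/p = (7/15)/(8/15) = 7/8. Substitution satisfies the recurrence; boundary conditions give:
  u_k = (1 − r^k) / (1 − r^N) = (1 − (7/8)^5) / (1 − (7/8)^6) = 127688/144495.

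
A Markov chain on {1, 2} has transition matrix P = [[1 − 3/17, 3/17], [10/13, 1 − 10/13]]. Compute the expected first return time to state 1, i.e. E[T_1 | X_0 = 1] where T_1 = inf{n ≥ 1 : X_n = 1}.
E[T_1 | X_0 = 1] = 1/π_1 = 209/170

For an irreducible recurrent Markov chain with stationary distribution π, E[T_i | X_0 = i] = 1/π_i (Kac's formula). Here π_1 = (10/13)/(3/17 + 10/13) = (10/13)/(209/221) = 170/209, so E[T_1 | X_0 = 1] = 1/π_1 = (3/17 + 10/13)/(10/13) = (209/221)/(10/13) = 209/170.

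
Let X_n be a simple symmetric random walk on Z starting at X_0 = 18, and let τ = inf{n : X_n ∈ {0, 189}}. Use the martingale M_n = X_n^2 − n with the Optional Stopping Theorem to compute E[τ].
E[τ] = 3078

M_n = X_n^2 − n is a martingale (since E[X_{n+1}^2 | F_n] = X_n^2 + 1). By OST (τ has finite mean in a bounded region), E[M_τ] = E[M_0] = X_0^2 − 0 = 18^2 = 324. Also E[M_τ] = E[X_τ^2] − E[τ]. The walk exits at 0 or 189, with P(hit 189 first) = 18/189, so E[X_τ^2] = 189^2 · 18/189 + 0 = 3402. Thus E[τ] = E[X_τ^2] − E[M_τ] = 3402 − 324 = 3078 = 18(189 − 18) = 3078.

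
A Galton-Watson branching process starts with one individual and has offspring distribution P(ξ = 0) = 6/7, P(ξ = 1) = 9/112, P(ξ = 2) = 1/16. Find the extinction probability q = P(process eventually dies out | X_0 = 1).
q = 1

Mean offspring μ = 0·6/7 + 1·9/112 + 2·1/16 = 23/112 ≤ 1. For μ ≤ 1 with offspring not concentrated at 1, the Galton-Watson process goes extinct almost surely, so q = 1.
(Algebraic check: The pgf is f(s) = 6/7 + 9/112·s + 1/16·s². The extinction probability q is the smallest fixed point of f in [0, 1]. Setting s = f(s):
  1/16·s² + (9/112 − 1)·s + 6/7 = 0
  1/16·s² − (6/7 + 1/16)·s + 6/7 = 0
which factors as (s − 1)·(1/16·s − 6/7) = 0, giving roots s = 1 and s = (6/7)/(1/16) = 96/7. Since 96/7 ≥ 1, the smallest root in [0, 1] is s = 1.)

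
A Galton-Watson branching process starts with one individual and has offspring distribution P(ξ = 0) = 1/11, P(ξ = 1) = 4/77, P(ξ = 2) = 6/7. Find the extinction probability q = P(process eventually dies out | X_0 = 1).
q = 7/66

The pgf is f(s) = 1/11 + 4/77·s + 6/7·s². The extinction probability q is the smallest fixed point of f in [0, 1]. Setting s = f(s):
  6/7·s² + (4/77 − 1)·s + 1/11 = 0
  6/7·s² − (1/11 + 6/7)·s + 1/11 = 0
which factors as (s − 1)·(6/7·s − 1/11) = 0, giving roots s = 1 and s = (1/11)/(6/7) = 7/66.
Mean offspring μ = 4/77 + 2·6/7 = 136/77 > 1 (supercritical), so q < 1. The extinction probability is the smaller root: q = (1/11)/(6/7) = 7/66.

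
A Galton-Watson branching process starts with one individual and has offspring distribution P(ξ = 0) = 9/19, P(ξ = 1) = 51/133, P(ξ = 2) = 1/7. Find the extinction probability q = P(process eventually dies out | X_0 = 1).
q = 1

Mean offspring μ = 0·9/19 + 1·51/133 + 2·1/7 = 89/133 ≤ 1. For μ ≤ 1 with offspring not concentrated at 1, the Galton-Watson process goes extinct almost surely, so q = 1.
(Algebraic check: The pgf is f(s) = 9/19 + 51/133·s + 1/7·s². The extinction probability q is the smallest fixed point of f in [0, 1]. Setting s = f(s):
  1/7·s² + (51/133 − 1)·s + 9/19 = 0
  1/7·s² − (9/19 + 1/7)·s + 9/19 = 0
which factors as (s − 1)·(1/7·s − 9/19) = 0, giving roots s = 1 and s = (9/19)/(1/7) = 63/19. Since 63/19 ≥ 1, the smallest root in [0, 1] is s = 1.)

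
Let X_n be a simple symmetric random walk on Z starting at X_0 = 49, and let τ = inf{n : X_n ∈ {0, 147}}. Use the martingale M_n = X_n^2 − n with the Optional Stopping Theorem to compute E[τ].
E[τ] = 4802

M_n = X_n^2 − n is a martingale (since E[X_{n+1}^2 | F_n] = X_n^2 + 1). By OST (τ has finite mean in a bounded region), E[M_τ] = E[M_0] = X_0^2 − 0 = 49^2 = 2401. Also E[M_τ] = E[X_τ^2] − E[τ]. The walk exits at 0 or 147, with P(hit 147 first) = 49/147, so E[X_τ^2] = 147^2 · 49/147 + 0 = 7203. Thus E[τ] = E[X_τ^2] − E[M_τ] = 7203 − 2401 = 4802 = 49(147 − 49) = 4802.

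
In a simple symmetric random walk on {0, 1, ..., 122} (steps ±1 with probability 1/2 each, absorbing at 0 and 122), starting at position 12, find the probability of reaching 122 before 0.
P(hit 122 before 0) = 12/122 = 6/61

Let u_k = P(hit 122 before 0 | start at k). Then u_0 = 0, u_122 = 1, and u_k = u_{k-1}/2 + u_{k+1}/2 for 1 ≤ k ≤ 121. This harmonic recurrence is solved by u_k = k/122, giving u_12 = 12/122 = 6/61.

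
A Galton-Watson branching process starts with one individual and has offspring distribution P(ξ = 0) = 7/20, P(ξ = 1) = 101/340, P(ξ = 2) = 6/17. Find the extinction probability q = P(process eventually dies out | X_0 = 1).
q = 119/120

The pgf is f(s) = 7/20 + 101/340·s + 6/17·s². The extinction probability q is the smallest fixed point of f in [0, 1]. Setting s = f(s):
  6/17·s² + (101/340 − 1)·s + 7/20 = 0
  6/17·s² − (7/20 + 6/17)·s + 7/20 = 0
which factors as (s − 1)·(6/17·s − 7/20) = 0, giving roots s = 1 and s = (7/20)/(6/17) = 119/120.
Mean offspring μ = 101/340 + 2·6/17 = 341/340 > 1 (supercritical), so q < 1. The extinction probability is the smaller root: q = (7/20)/(6/17) = 119/120.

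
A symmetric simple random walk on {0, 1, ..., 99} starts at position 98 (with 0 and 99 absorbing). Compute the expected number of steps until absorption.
E[τ | X_0 = 98] = 98

Let v_k = E[τ | X_0 = k]. Boundary: v_0 = v_99 = 0. Recurrence: v_k = 1 + (v_{k-1} + v_{k+1})/2 for 1 ≤ k ≤ 98. The particular solution to v_k − (v_{k-1} + v_{k+1})/2 = 1 is v_k = −k^2. Adding homogeneous solution A + B k and matching boundaries gives v_k = k (99 − k). Substituting k = 98: v_98 = 98 · 1 = 98.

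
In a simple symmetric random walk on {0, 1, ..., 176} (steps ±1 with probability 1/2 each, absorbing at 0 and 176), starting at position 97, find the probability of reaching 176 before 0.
P(hit 176 before 0) = 97/176

Let u_k = P(hit 176 before 0 | start at k). Then u_0 = 0, u_176 = 1, and u_k = u_{k-1}/2 + u_{k+1}/2 for 1 ≤ k ≤ 175. This harmonic recurrence is solved by u_k = k/176, giving u_97 = 97/176.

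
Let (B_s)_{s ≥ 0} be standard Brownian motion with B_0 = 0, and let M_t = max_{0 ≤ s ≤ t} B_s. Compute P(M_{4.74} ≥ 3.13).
P(M_{4.74} ≥ 3.13) = 2·P(B_{4.74} ≥ 3.13) = 2(1 − Φ(3.13/√4.74)) ≈ 0.1505

By the reflection principle for Brownian motion, P(M_t ≥ a) = 2 · P(B_t ≥ a) for a ≥ 0. Since B_t ~ N(0, t), P(B_t ≥ 3.13) = 1 − Φ(3.13/√t) = 1 − Φ(3.13/√4.74) = 1 − Φ(1.4377). So
  P(M_{4.74} ≥ 3.13) = 2(1 − Φ(1.4377)) ≈ 0.1505.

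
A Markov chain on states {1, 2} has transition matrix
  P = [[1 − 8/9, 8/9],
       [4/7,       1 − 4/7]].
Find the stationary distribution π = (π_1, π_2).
π_1 = 9/23, π_2 = 14/23

Solve πP = π with π_1 + π_2 = 1. From πP = π: π_1 · (1 − 8/9) + π_2 · 4/7 = π_1 ⇒ π_2 · 4/7 = π_1 · 8/9 ⇒ π_2/π_1 = (8/9)/(4/7) = 14/9. Together with π_1 + π_2 = 1:
  π_1 = (4/7)/(8/9 + 4/7) = (4/7)/(92/63) = 9/23,
  π_2 = (8/9)/(8/9 + 4/7) = (8/9)/(92/63) = 14/23.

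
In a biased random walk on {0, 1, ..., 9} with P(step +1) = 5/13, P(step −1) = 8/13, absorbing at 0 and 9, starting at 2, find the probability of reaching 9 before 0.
P(hit 9 before 0) = (1 − (8/5)^2) / (1 − (8/5)^9) = 1015625/44088201

Let u_k denote P(reach 9 before 0 | start at k). Boundary: u_0 = 0, u_9 = 1. Recurrence: u_k = 5/13·u_{k+1} + 8/13·u_{k-1} for 1 ≤ k ≤ 8. Try u_k = A + B·r^k with r = q/p = (8/13)/(5/13) = 8/5. Substitution satisfies the recurrence; boundary conditions give:
  u_k = (1 − r^k) / (1 − r^N) = (1 − (8/5)^2) / (1 − (8/5)^9) = 1015625/44088201.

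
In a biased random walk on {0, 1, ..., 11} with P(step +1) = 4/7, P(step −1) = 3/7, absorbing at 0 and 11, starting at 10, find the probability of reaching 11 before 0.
P(hit 11 before 0) = (1 − (3/4)^10) / (1 − (3/4)^11) = 3958108/4017157

Let u_k denote P(reach 11 before 0 | start at k). Boundary: u_0 = 0, u_11 = 1. Recurrence: u_k = 4/7·u_{k+1} + 3/7·u_{k-1} for 1 ≤ k ≤ 10. Try u_k = A + B·r^k with r = q/p = (3/7)/(4/7) = 3/4. Substitution satisfies the recurrence; boundary conditions give:
  u_k = (1 − r^k) / (1 − r^N) = (1 − (3/4)^10) / (1 − (3/4)^11) = 3958108/4017157.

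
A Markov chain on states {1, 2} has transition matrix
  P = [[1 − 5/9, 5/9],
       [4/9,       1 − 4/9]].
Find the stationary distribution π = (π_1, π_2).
π_1 = 4/9, π_2 = 5/9

Solve πP = π with π_1 + π_2 = 1. From πP = π: π_1 · (1 − 5/9) + π_2 · 4/9 = π_1 ⇒ π_2 · 4/9 = π_1 · 5/9 ⇒ π_2/π_1 = (5/9)/(4/9) = 5/4. Together with π_1 + π_2 = 1:
  π_1 = (4/9)/(5/9 + 4/9) = (4/9)/(1) = 4/9,
  π_2 = (5/9)/(5/9 + 4/9) = (5/9)/(1) = 5/9.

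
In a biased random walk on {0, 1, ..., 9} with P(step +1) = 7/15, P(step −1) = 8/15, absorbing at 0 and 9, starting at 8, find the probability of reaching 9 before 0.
P(hit 9 before 0) = (1 − (8/7)^8) / (1 − (8/7)^9) = 77086905/93864121

Let u_k denote P(reach 9 before 0 | start at k). Boundary: u_0 = 0, u_9 = 1. Recurrence: u_k = 7/15·u_{k+1} + 8/15·u_{k-1} for 1 ≤ k ≤ 8. Try u_k = A + B·r^k with r = q/p = (8/15)/(7/15) = 8/7. Substitution satisfies the recurrence; boundary conditions give:
  u_k = (1 − r^k) / (1 − r^N) = (1 − (8/7)^8) / (1 − (8/7)^9) = 77086905/93864121.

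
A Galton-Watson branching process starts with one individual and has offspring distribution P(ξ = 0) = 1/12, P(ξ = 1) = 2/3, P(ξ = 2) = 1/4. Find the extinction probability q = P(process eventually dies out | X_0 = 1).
q = 1/3

The pgf is f(s) = 1/12 + 2/3·s + 1/4·s². The extinction probability q is the smallest fixed point of f in [0, 1]. Setting s = f(s):
  1/4·s² + (2/3 − 1)·s + 1/12 = 0
  1/4·s² − (1/12 + 1/4)·s + 1/12 = 0
which factors as (s − 1)·(1/4·s − 1/12) = 0, giving roots s = 1 and s = (1/12)/(1/4) = 1/3.
Mean offspring μ = 2/3 + 2·1/4 = 7/6 > 1 (supercritical), so q < 1. The extinction probability is the smaller root: q = (1/12)/(1/4) = 1/3.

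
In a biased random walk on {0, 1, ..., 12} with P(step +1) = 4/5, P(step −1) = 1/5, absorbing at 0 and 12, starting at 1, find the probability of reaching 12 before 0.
P(hit 12 before 0) = (1 − (1/4)^1) / (1 − (1/4)^12) = 4194304/5592405

Let u_k denote P(reach 12 before 0 | start at k). Boundary: u_0 = 0, u_12 = 1. Recurrence: u_k = 4/5·u_{k+1} + 1/5·u_{k-1} for 1 ≤ k ≤ 11. Try u_k = A + B·r^k with r = q/p = (1/5)/(4/5) = 1/4. Substitution satisfies the recurrence; boundary conditions give:
  u_k = (1 − r^k) / (1 − r^N) = (1 − (1/4)^1) / (1 − (1/4)^12) = 4194304/5592405.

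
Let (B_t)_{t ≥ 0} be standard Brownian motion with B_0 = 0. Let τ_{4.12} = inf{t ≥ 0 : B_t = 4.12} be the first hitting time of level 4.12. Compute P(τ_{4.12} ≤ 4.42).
P(τ_{4.12} ≤ 4.42) = 2(1 − Φ(4.12/√4.42)) = 2(1 − Φ(1.9597)) ≈ 0.0500

By the reflection principle for standard BM, P(τ_b ≤ t) = 2 · P(B_t ≥ b). Since B_t ~ N(0, t), P(B_t ≥ 4.12) = 1 − Φ(4.12/√t) = 1 − Φ(4.12/√4.42) = 1 − Φ(1.9597) ≈ 0.02502. Doubling: P(τ_{4.12} ≤ 4.42) ≈ 2 · 0.02502 = 0.05004 ≈ 0.0500.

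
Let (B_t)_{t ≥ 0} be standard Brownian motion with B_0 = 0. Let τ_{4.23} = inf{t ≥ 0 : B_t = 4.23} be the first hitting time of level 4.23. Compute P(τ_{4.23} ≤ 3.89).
P(τ_{4.23} ≤ 3.89) = 2(1 − Φ(4.23/√3.89)) = 2(1 − Φ(2.1447)) ≈ 0.0320

By the reflection principle for standard BM, P(τ_b ≤ t) = 2 · P(B_t ≥ b). Since B_t ~ N(0, t), P(B_t ≥ 4.23) = 1 − Φ(4.23/√t) = 1 − Φ(4.23/√3.89) = 1 − Φ(2.1447) ≈ 0.01599. Doubling: P(τ_{4.23} ≤ 3.89) ≈ 2 · 0.01599 = 0.03198 ≈ 0.0320.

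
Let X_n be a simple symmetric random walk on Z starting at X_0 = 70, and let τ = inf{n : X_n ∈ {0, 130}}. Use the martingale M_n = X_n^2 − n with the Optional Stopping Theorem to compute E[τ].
E[τ] = 4200

M_n = X_n^2 − n is a martingale (since E[X_{n+1}^2 | F_n] = X_n^2 + 1). By OST (τ has finite mean in a bounded region), E[M_τ] = E[M_0] = X_0^2 − 0 = 70^2 = 4900. Also E[M_τ] = E[X_τ^2] − E[τ]. The walk exits at 0 or 130, with P(hit 130 first) = 70/130, so E[X_τ^2] = 130^2 · 70/130 + 0 = 9100. Thus E[τ] = E[X_τ^2] − E[M_τ] = 9100 − 4900 = 4200 = 70(130 − 70) = 4200.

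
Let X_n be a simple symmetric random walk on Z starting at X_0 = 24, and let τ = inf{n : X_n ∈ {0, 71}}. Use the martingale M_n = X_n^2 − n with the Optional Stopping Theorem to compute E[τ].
E[τ] = 1128

M_n = X_n^2 − n is a martingale (since E[X_{n+1}^2 | F_n] = X_n^2 + 1). By OST (τ has finite mean in a bounded region), E[M_τ] = E[M_0] = X_0^2 − 0 = 24^2 = 576. Also E[M_τ] = E[X_τ^2] − E[τ]. The walk exits at 0 or 71, with P(hit 71 first) = 24/71, so E[X_τ^2] = 71^2 · 24/71 + 0 = 1704. Thus E[τ] = E[X_τ^2] − E[M_τ] = 1704 − 576 = 1128 = 24(71 − 24) = 1128.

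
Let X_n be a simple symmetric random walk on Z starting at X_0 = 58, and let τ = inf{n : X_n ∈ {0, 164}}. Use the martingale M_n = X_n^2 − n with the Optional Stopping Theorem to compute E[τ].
E[τ] = 6148

M_n = X_n^2 − n is a martingale (since E[X_{n+1}^2 | F_n] = X_n^2 + 1). By OST (τ has finite mean in a bounded region), E[M_τ] = E[M_0] = X_0^2 − 0 = 58^2 = 3364. Also E[M_τ] = E[X_τ^2] − E[τ]. The walk exits at 0 or 164, with P(hit 164 first) = 58/164, so E[X_τ^2] = 164^2 · 58/164 + 0 = 9512. Thus E[τ] = E[X_τ^2] − E[M_τ] = 9512 − 3364 = 6148 = 58(164 − 58) = 6148.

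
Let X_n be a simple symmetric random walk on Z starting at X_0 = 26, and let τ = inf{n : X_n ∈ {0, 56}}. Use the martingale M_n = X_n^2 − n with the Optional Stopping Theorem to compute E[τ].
E[τ] = 780

M_n = X_n^2 − n is a martingale (since E[X_{n+1}^2 | F_n] = X_n^2 + 1). By OST (τ has finite mean in a bounded region), E[M_τ] = E[M_0] = X_0^2 − 0 = 26^2 = 676. Also E[M_τ] = E[X_τ^2] − E[τ]. The walk exits at 0 or 56, with P(hit 56 first) = 26/56, so E[X_τ^2] = 56^2 · 26/56 + 0 = 1456. Thus E[τ] = E[X_τ^2] − E[M_τ] = 1456 − 676 = 780 = 26(56 − 26) = 780.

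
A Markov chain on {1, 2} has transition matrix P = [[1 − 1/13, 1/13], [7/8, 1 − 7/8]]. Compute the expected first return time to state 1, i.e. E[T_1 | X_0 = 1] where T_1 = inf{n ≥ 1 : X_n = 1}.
E[T_1 | X_0 = 1] = 1/π_1 = 99/91

For an irreducible recurrent Markov chain with stationary distribution π, E[T_i | X_0 = i] = 1/π_i (Kac's formula). Here π_1 = (7/8)/(1/13 + 7/8) = (7/8)/(99/104) = 91/99, so E[T_1 | X_0 = 1] = 1/π_1 = (1/13 + 7/8)/(7/8) = (99/104)/(7/8) = 99/91.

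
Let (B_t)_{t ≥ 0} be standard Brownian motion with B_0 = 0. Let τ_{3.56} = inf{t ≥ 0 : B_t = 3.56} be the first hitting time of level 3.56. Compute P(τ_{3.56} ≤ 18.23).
P(τ_{3.56} ≤ 18.23) = 2(1 − Φ(3.56/√18.23)) = 2(1 − Φ(0.8338)) ≈ 0.4044

By the reflection principle for standard BM, P(τ_b ≤ t) = 2 · P(B_t ≥ b). Since B_t ~ N(0, t), P(B_t ≥ 3.56) = 1 − Φ(3.56/√t) = 1 − Φ(3.56/√18.23) = 1 − Φ(0.8338) ≈ 0.20220. Doubling: P(τ_{3.56} ≤ 18.23) ≈ 2 · 0.20220 = 0.40440 ≈ 0.4044.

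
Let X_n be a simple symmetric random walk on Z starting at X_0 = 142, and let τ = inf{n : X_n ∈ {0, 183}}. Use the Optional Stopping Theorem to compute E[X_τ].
E[X_τ] = 142

X_n is a martingale and τ is a bounded-mean stopping time (indeed τ is finite a.s. with bounded expectation since the walk is in a bounded region). By the OST, E[X_τ] = E[X_0] = 142. Equivalently: E[X_τ] = 183 · P(hit 183 first) + 0 · P(hit 0 first) = 183 · (142/183) = 142.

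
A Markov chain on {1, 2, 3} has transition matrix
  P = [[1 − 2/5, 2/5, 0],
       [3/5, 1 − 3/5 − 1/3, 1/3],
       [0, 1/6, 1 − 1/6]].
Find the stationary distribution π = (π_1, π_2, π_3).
π = (1/3, 2/9, 4/9)

This is a birth-death chain on three states, which satisfies detailed balance: π_1 · P_{12} = π_2 · P_{21} and π_2 · P_{23} = π_3 · P_{32}.
From π_1 · 2/5 = π_2 · 3/5: π_2/π_1 = (2/5)/(3/5) = 2/3.
From π_2 · 1/3 = π_3 · 1/6: π_3/π_2 = (1/3)/(1/6) = 2.
Take π_1 proportional to 1; then unnormalized π = (1, 2/3, 4/3). Normalize by dividing by the sum 3:
  π = (1/3, 2/9, 4/9).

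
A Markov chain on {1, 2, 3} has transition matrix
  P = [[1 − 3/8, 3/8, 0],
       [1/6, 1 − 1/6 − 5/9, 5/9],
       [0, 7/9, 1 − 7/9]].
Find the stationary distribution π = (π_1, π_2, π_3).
π = (7/34, 63/136, 45/136)

This is a birth-death chain on three states, which satisfies detailed balance: π_1 · P_{12} = π_2 · P_{21} and π_2 · P_{23} = π_3 · P_{32}.
From π_1 · 3/8 = π_2 · 1/6: π_2/π_1 = (3/8)/(1/6) = 9/4.
From π_2 · 5/9 = π_3 · 7/9: π_3/π_2 = (5/9)/(7/9) = 5/7.
Take π_1 proportional to 1; then unnormalized π = (1, 9/4, 45/28). Normalize by dividing by the sum 34/7:
  π = (7/34, 63/136, 45/136).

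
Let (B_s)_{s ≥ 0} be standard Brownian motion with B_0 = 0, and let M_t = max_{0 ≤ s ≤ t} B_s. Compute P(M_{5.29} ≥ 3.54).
P(M_{5.29} ≥ 3.54) = 2·P(B_{5.29} ≥ 3.54) = 2(1 − Φ(3.54/√5.29)) ≈ 0.1238

By the reflection principle for Brownian motion, P(M_t ≥ a) = 2 · P(B_t ≥ a) for a ≥ 0. Since B_t ~ N(0, t), P(B_t ≥ 3.54) = 1 − Φ(3.54/√t) = 1 − Φ(3.54/√5.29) = 1 − Φ(1.5391). So
  P(M_{5.29} ≥ 3.54) = 2(1 − Φ(1.5391)) ≈ 0.1238.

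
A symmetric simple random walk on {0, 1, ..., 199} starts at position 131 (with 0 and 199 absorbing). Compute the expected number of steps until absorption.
E[τ | X_0 = 131] = 8908

Let v_k = E[τ | X_0 = k]. Boundary: v_0 = v_199 = 0. Recurrence: v_k = 1 + (v_{k-1} + v_{k+1})/2 for 1 ≤ k ≤ 198. The particular solution to v_k − (v_{k-1} + v_{k+1})/2 = 1 is v_k = −k^2. Adding homogeneous solution A + B k and matching boundaries gives v_k = k (199 − k). Substituting k = 131: v_131 = 131 · 68 = 8908.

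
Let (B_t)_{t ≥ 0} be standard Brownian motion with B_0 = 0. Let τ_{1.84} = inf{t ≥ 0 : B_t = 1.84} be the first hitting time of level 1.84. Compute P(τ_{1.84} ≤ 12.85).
P(τ_{1.84} ≤ 12.85) = 2(1 − Φ(1.84/√12.85)) = 2(1 − Φ(0.5133)) ≈ 0.6077

By the reflection principle for standard BM, P(τ_b ≤ t) = 2 · P(B_t ≥ b). Since B_t ~ N(0, t), P(B_t ≥ 1.84) = 1 − Φ(1.84/√t) = 1 − Φ(1.84/√12.85) = 1 − Φ(0.5133) ≈ 0.30387. Doubling: P(τ_{1.84} ≤ 12.85) ≈ 2 · 0.30387 = 0.60774 ≈ 0.6077.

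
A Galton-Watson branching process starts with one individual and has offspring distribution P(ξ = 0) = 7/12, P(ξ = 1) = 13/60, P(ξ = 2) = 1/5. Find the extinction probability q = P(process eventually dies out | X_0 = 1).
q = 1

Mean offspring μ = 0·7/12 + 1·13/60 + 2·1/5 = 37/60 ≤ 1. For μ ≤ 1 with offspring not concentrated at 1, the Galton-Watson process goes extinct almost surely, so q = 1.
(Algebraic check: The pgf is f(s) = 7/12 + 13/60·s + 1/5·s². The extinction probability q is the smallest fixed point of f in [0, 1]. Setting s = f(s):
  1/5·s² + (13/60 − 1)·s + 7/12 = 0
  1/5·s² − (7/12 + 1/5)·s + 7/12 = 0
which factors as (s − 1)·(1/5·s − 7/12) = 0, giving roots s = 1 and s = (7/12)/(1/5) = 35/12. Since 35/12 ≥ 1, the smallest root in [0, 1] is s = 1.)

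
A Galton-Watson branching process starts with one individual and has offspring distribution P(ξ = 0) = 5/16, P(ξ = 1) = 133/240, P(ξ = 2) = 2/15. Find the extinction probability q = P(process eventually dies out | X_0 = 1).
q = 1

Mean offspring μ = 0·5/16 + 1·133/240 + 2·2/15 = 197/240 ≤ 1. For μ ≤ 1 with offspring not concentrated at 1, the Galton-Watson process goes extinct almost surely, so q = 1.
(Algebraic check: The pgf is f(s) = 5/16 + 133/240·s + 2/15·s². The extinction probability q is the smallest fixed point of f in [0, 1]. Setting s = f(s):
  2/15·s² + (133/240 − 1)·s + 5/16 = 0
  2/15·s² − (5/16 + 2/15)·s + 5/16 = 0
which factors as (s − 1)·(2/15·s − 5/16) = 0, giving roots s = 1 and s = (5/16)/(2/15) = 75/32. Since 75/32 ≥ 1, the smallest root in [0, 1] is s = 1.)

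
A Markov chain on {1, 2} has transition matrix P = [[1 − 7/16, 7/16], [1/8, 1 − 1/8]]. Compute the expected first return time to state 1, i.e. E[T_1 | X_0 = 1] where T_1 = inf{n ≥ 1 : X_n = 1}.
E[T_1 | X_0 = 1] = 1/π_1 = 9/2

For an irreducible recurrent Markov chain with stationary distribution π, E[T_i | X_0 = i] = 1/π_i (Kac's formula). Here π_1 = (1/8)/(7/16 + 1/8) = (1/8)/(9/16) = 2/9, so E[T_1 | X_0 = 1] = 1/π_1 = (7/16 + 1/8)/(1/8) = (9/16)/(1/8) = 9/2.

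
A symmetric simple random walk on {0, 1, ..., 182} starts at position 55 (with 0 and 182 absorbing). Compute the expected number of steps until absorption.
E[τ | X_0 = 55] = 6985

Let v_k = E[τ | X_0 = k]. Boundary: v_0 = v_182 = 0. Recurrence: v_k = 1 + (v_{k-1} + v_{k+1})/2 for 1 ≤ k ≤ 181. The particular solution to v_k − (v_{k-1} + v_{k+1})/2 = 1 is v_k = −k^2. Adding homogeneous solution A + B k and matching boundaries gives v_k = k (182 − k). Substituting k = 55: v_55 = 55 · 127 = 6985.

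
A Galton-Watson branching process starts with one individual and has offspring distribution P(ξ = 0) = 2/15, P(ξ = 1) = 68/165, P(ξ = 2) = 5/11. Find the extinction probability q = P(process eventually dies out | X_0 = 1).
q = 22/75

The pgf is f(s) = 2/15 + 68/165·s + 5/11·s². The extinction probability q is the smallest fixed point of f in [0, 1]. Setting s = f(s):
  5/11·s² + (68/165 − 1)·s + 2/15 = 0
  5/11·s² − (2/15 + 5/11)·s + 2/15 = 0
which factors as (s − 1)·(5/11·s − 2/15) = 0, giving roots s = 1 and s = (2/15)/(5/11) = 22/75.
Mean offspring μ = 68/165 + 2·5/11 = 218/165 > 1 (supercritical), so q < 1. The extinction probability is the smaller root: q = (2/15)/(5/11) = 22/75.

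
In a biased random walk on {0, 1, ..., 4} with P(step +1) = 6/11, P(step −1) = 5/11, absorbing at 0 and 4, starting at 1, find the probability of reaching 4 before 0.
P(hit 4 before 0) = (1 − (5/6)^1) / (1 − (5/6)^4) = 216/671

Let u_k denote P(reach 4 before 0 | start at k). Boundary: u_0 = 0, u_4 = 1. Recurrence: u_k = 6/11·u_{k+1} + 5/11·u_{k-1} for 1 ≤ k ≤ 3. Try u_k = A + B·r^k with r = q/p = (5/11)/(6/11) = 5/6. Substitution satisfies the recurrence; boundary conditions give:
  u_k = (1 − r^k) / (1 − r^N) = (1 − (5/6)^1) / (1 − (5/6)^4) = 216/671.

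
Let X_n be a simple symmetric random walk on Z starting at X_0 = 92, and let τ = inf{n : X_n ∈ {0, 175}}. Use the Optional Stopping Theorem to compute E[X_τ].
E[X_τ] = 92

X_n is a martingale and τ is a bounded-mean stopping time (indeed τ is finite a.s. with bounded expectation since the walk is in a bounded region). By the OST, E[X_τ] = E[X_0] = 92. Equivalently: E[X_τ] = 175 · P(hit 175 first) + 0 · P(hit 0 first) = 175 · (92/175) = 92.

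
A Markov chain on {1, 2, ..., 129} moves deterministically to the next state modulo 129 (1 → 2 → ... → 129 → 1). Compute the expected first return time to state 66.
E[T_66 | X_0 = 66] = 129

The chain cycles deterministically, so starting at state 66 it returns in exactly 129 steps. Equivalently, the stationary distribution is uniform π_j = 1/129 for every state j, so by Kac's formula E[T_66] = 1/π_66 = 129.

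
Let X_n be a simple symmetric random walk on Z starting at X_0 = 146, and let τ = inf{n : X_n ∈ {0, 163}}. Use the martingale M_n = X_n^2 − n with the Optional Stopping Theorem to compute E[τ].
E[τ] = 2482

M_n = X_n^2 − n is a martingale (since E[X_{n+1}^2 | F_n] = X_n^2 + 1). By OST (τ has finite mean in a bounded region), E[M_τ] = E[M_0] = X_0^2 − 0 = 146^2 = 21316. Also E[M_τ] = E[X_τ^2] − E[τ]. The walk exits at 0 or 163, with P(hit 163 first) = 146/163, so E[X_τ^2] = 163^2 · 146/163 + 0 = 23798. Thus E[τ] = E[X_τ^2] − E[M_τ] = 23798 − 21316 = 2482 = 146(163 − 146) = 2482.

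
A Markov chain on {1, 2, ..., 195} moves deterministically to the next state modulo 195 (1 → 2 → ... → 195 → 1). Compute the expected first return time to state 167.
E[T_167 | X_0 = 167] = 195

The chain cycles deterministically, so starting at state 167 it returns in exactly 195 steps. Equivalently, the stationary distribution is uniform π_j = 1/195 for every state j, so by Kac's formula E[T_167] = 1/π_167 = 195.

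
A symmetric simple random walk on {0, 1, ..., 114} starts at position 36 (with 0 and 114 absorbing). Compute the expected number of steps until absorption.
E[τ | X_0 = 36] = 2808

Let v_k = E[τ | X_0 = k]. Boundary: v_0 = v_114 = 0. Recurrence: v_k = 1 + (v_{k-1} + v_{k+1})/2 for 1 ≤ k ≤ 113. The particular solution to v_k − (v_{k-1} + v_{k+1})/2 = 1 is v_k = −k^2. Adding homogeneous solution A + B k and matching boundaries gives v_k = k (114 − k). Substituting k = 36: v_36 = 36 · 78 = 2808.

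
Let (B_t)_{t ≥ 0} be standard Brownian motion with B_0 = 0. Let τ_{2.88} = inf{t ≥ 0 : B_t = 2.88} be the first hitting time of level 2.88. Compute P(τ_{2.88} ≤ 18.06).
P(τ_{2.88} ≤ 18.06) = 2(1 − Φ(2.88/√18.06)) = 2(1 − Φ(0.6777)) ≈ 0.4980

By the reflection principle for standard BM, P(τ_b ≤ t) = 2 · P(B_t ≥ b). Since B_t ~ N(0, t), P(B_t ≥ 2.88) = 1 − Φ(2.88/√t) = 1 − Φ(2.88/√18.06) = 1 − Φ(0.6777) ≈ 0.24898. Doubling: P(τ_{2.88} ≤ 18.06) ≈ 2 · 0.24898 = 0.49796 ≈ 0.4980.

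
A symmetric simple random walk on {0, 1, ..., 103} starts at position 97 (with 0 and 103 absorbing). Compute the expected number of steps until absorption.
E[τ | X_0 = 97] = 582

Let v_k = E[τ | X_0 = k]. Boundary: v_0 = v_103 = 0. Recurrence: v_k = 1 + (v_{k-1} + v_{k+1})/2 for 1 ≤ k ≤ 102. The particular solution to v_k − (v_{k-1} + v_{k+1})/2 = 1 is v_k = −k^2. Adding homogeneous solution A + B k and matching boundaries gives v_k = k (103 − k). Substituting k = 97: v_97 = 97 · 6 = 582.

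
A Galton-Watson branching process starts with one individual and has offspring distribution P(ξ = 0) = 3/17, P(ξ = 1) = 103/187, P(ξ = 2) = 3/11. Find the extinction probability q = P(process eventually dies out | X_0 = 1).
q = 11/17

The pgf is f(s) = 3/17 + 103/187·s + 3/11·s². The extinction probability q is the smallest fixed point of f in [0, 1]. Setting s = f(s):
  3/11·s² + (103/187 − 1)·s + 3/17 = 0
  3/11·s² − (3/17 + 3/11)·s + 3/17 = 0
which factors as (s − 1)·(3/11·s − 3/17) = 0, giving roots s = 1 and s = (3/17)/(3/11) = 11/17.
Mean offspring μ = 103/187 + 2·3/11 = 205/187 > 1 (supercritical), so q < 1. The extinction probability is the smaller root: q = (3/17)/(3/11) = 11/17.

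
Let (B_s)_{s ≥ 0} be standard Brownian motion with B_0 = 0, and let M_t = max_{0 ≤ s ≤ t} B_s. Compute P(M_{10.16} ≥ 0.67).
P(M_{10.16} ≥ 0.67) = 2·P(B_{10.16} ≥ 0.67) = 2(1 − Φ(0.67/√10.16)) ≈ 0.8335

By the reflection principle for Brownian motion, P(M_t ≥ a) = 2 · P(B_t ≥ a) for a ≥ 0. Since B_t ~ N(0, t), P(B_t ≥ 0.67) = 1 − Φ(0.67/√t) = 1 − Φ(0.67/√10.16) = 1 − Φ(0.2102). So
  P(M_{10.16} ≥ 0.67) = 2(1 − Φ(0.2102)) ≈ 0.8335.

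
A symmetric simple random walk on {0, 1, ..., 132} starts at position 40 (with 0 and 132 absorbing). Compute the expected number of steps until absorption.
E[τ | X_0 = 40] = 3680

Let v_k = E[τ | X_0 = k]. Boundary: v_0 = v_132 = 0. Recurrence: v_k = 1 + (v_{k-1} + v_{k+1})/2 for 1 ≤ k ≤ 131. The particular solution to v_k − (v_{k-1} + v_{k+1})/2 = 1 is v_k = −k^2. Adding homogeneous solution A + B k and matching boundaries gives v_k = k (132 − k). Substituting k = 40: v_40 = 40 · 92 = 3680.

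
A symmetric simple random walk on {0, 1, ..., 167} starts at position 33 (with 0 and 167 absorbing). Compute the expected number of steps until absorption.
E[τ | X_0 = 33] = 4422

Let v_k = E[τ | X_0 = k]. Boundary: v_0 = v_167 = 0. Recurrence: v_k = 1 + (v_{k-1} + v_{k+1})/2 for 1 ≤ k ≤ 166. The particular solution to v_k − (v_{k-1} + v_{k+1})/2 = 1 is v_k = −k^2. Adding homogeneous solution A + B k and matching boundaries gives v_k = k (167 − k). Substituting k = 33: v_33 = 33 · 134 = 4422.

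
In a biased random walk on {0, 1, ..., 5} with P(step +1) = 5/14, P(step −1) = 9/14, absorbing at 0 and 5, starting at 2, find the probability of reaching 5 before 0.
P(hit 5 before 0) = (1 − (9/5)^2) / (1 − (9/5)^5) = 1750/13981

Let u_k denote P(reach 5 before 0 | start at k). Boundary: u_0 = 0, u_5 = 1. Recurrence: u_k = 5/14·u_{k+1} + 9/14·u_{k-1} for 1 ≤ k ≤ 4. Try u_k = A + B·r^k with r = q/p = (9/14)/(5/14) = 9/5. Substitution satisfies the recurrence; boundary conditions give:
  u_k = (1 − r^k) / (1 − r^N) = (1 − (9/5)^2) / (1 − (9/5)^5) = 1750/13981.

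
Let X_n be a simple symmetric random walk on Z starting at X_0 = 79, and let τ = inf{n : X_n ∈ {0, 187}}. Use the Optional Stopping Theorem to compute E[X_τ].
E[X_τ] = 79

X_n is a martingale and τ is a bounded-mean stopping time (indeed τ is finite a.s. with bounded expectation since the walk is in a bounded region). By the OST, E[X_τ] = E[X_0] = 79. Equivalently: E[X_τ] = 187 · P(hit 187 first) + 0 · P(hit 0 first) = 187 · (79/187) = 79.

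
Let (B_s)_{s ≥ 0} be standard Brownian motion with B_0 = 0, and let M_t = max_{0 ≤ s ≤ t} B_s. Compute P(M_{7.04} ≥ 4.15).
P(M_{7.04} ≥ 4.15) = 2·P(B_{7.04} ≥ 4.15) = 2(1 − Φ(4.15/√7.04)) ≈ 0.1178

By the reflection principle for Brownian motion, P(M_t ≥ a) = 2 · P(B_t ≥ a) for a ≥ 0. Since B_t ~ N(0, t), P(B_t ≥ 4.15) = 1 − Φ(4.15/√t) = 1 − Φ(4.15/√7.04) = 1 − Φ(1.5641). So
  P(M_{7.04} ≥ 4.15) = 2(1 − Φ(1.5641)) ≈ 0.1178.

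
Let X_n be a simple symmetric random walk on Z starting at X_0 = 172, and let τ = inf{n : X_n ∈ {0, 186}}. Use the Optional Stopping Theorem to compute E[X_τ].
E[X_τ] = 172

X_n is a martingale and τ is a bounded-mean stopping time (indeed τ is finite a.s. with bounded expectation since the walk is in a bounded region). By the OST, E[X_τ] = E[X_0] = 172. Equivalently: E[X_τ] = 186 · P(hit 186 first) + 0 · P(hit 0 first) = 186 · (172/186) = 172.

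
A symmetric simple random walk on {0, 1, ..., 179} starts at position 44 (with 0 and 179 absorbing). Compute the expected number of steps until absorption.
E[τ | X_0 = 44] = 5940

Let v_k = E[τ | X_0 = k]. Boundary: v_0 = v_179 = 0. Recurrence: v_k = 1 + (v_{k-1} + v_{k+1})/2 for 1 ≤ k ≤ 178. The particular solution to v_k − (v_{k-1} + v_{k+1})/2 = 1 is v_k = −k^2. Adding homogeneous solution A + B k and matching boundaries gives v_k = k (179 − k). Substituting k = 44: v_44 = 44 · 135 = 5940.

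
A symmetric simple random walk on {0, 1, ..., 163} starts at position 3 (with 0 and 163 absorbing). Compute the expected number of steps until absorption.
E[τ | X_0 = 3] = 480

Let v_k = E[τ | X_0 = k]. Boundary: v_0 = v_163 = 0. Recurrence: v_k = 1 + (v_{k-1} + v_{k+1})/2 for 1 ≤ k ≤ 162. The particular solution to v_k − (v_{k-1} + v_{k+1})/2 = 1 is v_k = −k^2. Adding homogeneous solution A + B k and matching boundaries gives v_k = k (163 − k). Substituting k = 3: v_3 = 3 · 160 = 480.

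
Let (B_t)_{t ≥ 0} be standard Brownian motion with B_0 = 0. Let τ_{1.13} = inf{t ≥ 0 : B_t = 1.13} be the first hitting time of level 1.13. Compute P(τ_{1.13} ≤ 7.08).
P(τ_{1.13} ≤ 7.08) = 2(1 − Φ(1.13/√7.08)) = 2(1 − Φ(0.4247)) ≈ 0.6711

By the reflection principle for standard BM, P(τ_b ≤ t) = 2 · P(B_t ≥ b). Since B_t ~ N(0, t), P(B_t ≥ 1.13) = 1 − Φ(1.13/√t) = 1 − Φ(1.13/√7.08) = 1 − Φ(0.4247) ≈ 0.33553. Doubling: P(τ_{1.13} ≤ 7.08) ≈ 2 · 0.33553 = 0.67106 ≈ 0.6711.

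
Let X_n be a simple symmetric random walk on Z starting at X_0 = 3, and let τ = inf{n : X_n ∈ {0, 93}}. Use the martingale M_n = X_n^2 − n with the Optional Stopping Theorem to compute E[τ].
E[τ] = 270

M_n = X_n^2 − n is a martingale (since E[X_{n+1}^2 | F_n] = X_n^2 + 1). By OST (τ has finite mean in a bounded region), E[M_τ] = E[M_0] = X_0^2 − 0 = 3^2 = 9. Also E[M_τ] = E[X_τ^2] − E[τ]. The walk exits at 0 or 93, with P(hit 93 first) = 3/93, so E[X_τ^2] = 93^2 · 3/93 + 0 = 279. Thus E[τ] = E[X_τ^2] − E[M_τ] = 279 − 9 = 270 = 3(93 − 3) = 270.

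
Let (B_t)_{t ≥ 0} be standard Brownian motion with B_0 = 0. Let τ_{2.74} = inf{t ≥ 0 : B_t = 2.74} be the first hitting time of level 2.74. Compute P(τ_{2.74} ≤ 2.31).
P(τ_{2.74} ≤ 2.31) = 2(1 − Φ(2.74/√2.31)) = 2(1 − Φ(1.8028)) ≈ 0.0714

By the reflection principle for standard BM, P(τ_b ≤ t) = 2 · P(B_t ≥ b). Since B_t ~ N(0, t), P(B_t ≥ 2.74) = 1 − Φ(2.74/√t) = 1 − Φ(2.74/√2.31) = 1 − Φ(1.8028) ≈ 0.03571. Doubling: P(τ_{2.74} ≤ 2.31) ≈ 2 · 0.03571 = 0.07142 ≈ 0.0714.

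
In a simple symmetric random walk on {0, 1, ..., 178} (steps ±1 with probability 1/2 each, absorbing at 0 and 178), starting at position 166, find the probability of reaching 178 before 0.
P(hit 178 before 0) = 166/178 = 83/89

Let u_k = P(hit 178 before 0 | start at k). Then u_0 = 0, u_178 = 1, and u_k = u_{k-1}/2 + u_{k+1}/2 for 1 ≤ k ≤ 177. This harmonic recurrence is solved by u_k = k/178, giving u_166 = 166/178 = 83/89.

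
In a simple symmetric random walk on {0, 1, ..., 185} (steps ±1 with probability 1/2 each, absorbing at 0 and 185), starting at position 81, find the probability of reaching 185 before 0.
P(hit 185 before 0) = 81/185

Let u_k = P(hit 185 before 0 | start at k). Then u_0 = 0, u_185 = 1, and u_k = u_{k-1}/2 + u_{k+1}/2 for 1 ≤ k ≤ 184. This harmonic recurrence is solved by u_k = k/185, giving u_81 = 81/185.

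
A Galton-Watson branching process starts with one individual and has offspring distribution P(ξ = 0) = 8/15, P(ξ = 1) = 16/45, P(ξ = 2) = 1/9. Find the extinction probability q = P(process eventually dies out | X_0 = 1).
q = 1

Mean offspring μ = 0·8/15 + 1·16/45 + 2·1/9 = 26/45 ≤ 1. For μ ≤ 1 with offspring not concentrated at 1, the Galton-Watson process goes extinct almost surely, so q = 1.
(Algebraic check: The pgf is f(s) = 8/15 + 16/45·s + 1/9·s². The extinction probability q is the smallest fixed point of f in [0, 1]. Setting s = f(s):
  1/9·s² + (16/45 − 1)·s + 8/15 = 0
  1/9·s² − (8/15 + 1/9)·s + 8/15 = 0
which factors as (s − 1)·(1/9·s − 8/15) = 0, giving roots s = 1 and s = (8/15)/(1/9) = 24/5. Since 24/5 ≥ 1, the smallest root in [0, 1] is s = 1.)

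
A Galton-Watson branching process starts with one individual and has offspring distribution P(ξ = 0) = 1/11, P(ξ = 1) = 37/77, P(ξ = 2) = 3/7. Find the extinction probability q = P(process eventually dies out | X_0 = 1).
q = 7/33

The pgf is f(s) = 1/11 + 37/77·s + 3/7·s². The extinction probability q is the smallest fixed point of f in [0, 1]. Setting s = f(s):
  3/7·s² + (37/77 − 1)·s + 1/11 = 0
  3/7·s² − (1/11 + 3/7)·s + 1/11 = 0
which factors as (s − 1)·(3/7·s − 1/11) = 0, giving roots s = 1 and s = (1/11)/(3/7) = 7/33.
Mean offspring μ = 37/77 + 2·3/7 = 103/77 > 1 (supercritical), so q < 1. The extinction probability is the smaller root: q = (1/11)/(3/7) = 7/33.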